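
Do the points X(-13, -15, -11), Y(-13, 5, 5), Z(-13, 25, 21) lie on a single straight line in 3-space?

XY = (0, 20, 16), XZ = (0, 40, 32).
XY × XZ = (0, 0, 0).
The cross product vanishes, so the three points are collinear.

Yes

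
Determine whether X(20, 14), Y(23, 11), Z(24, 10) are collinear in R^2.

XY = (3, -3), XZ = (4, -4).
Checking proportionality: XZ = 4/3·XY, so the vectors are parallel and the points are collinear.

Yes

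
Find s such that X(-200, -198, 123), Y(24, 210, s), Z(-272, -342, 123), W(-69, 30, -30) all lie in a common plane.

-57

The points are coplanar iff XY · (XZ × XW) = 0.
Expanding, this is linear in s: (2448)s + (139536) = 0.
So s = -57.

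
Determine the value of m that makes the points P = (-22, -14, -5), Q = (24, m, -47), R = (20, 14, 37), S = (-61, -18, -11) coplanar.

Normal to plane PRS: n = (0, -1386, 924); plane equation n·X = 14784.
Requiring n·Q = 14784: (-1386)m + (-43428) = 14784.
So m = -42.

-42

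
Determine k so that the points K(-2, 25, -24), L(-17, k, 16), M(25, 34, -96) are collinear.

20

Collinearity requires KL × KM = 0; each component is linear in k.
The x-component gives (-72)k + (1440) = 0, so k = 20.
The remaining components then also vanish.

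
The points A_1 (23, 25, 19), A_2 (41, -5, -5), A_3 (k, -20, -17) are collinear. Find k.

Direction A_1A_2 = (18, -30, -24). From the y-coordinate of A_3, the parameter along the line is τ = (-20 − 25)/(-30) = 3/2.
Then k = 23 + 3/2·(18) = 50.

50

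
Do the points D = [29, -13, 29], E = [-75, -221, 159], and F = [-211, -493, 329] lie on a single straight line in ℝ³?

DE = (-104, -208, 130), DF = (-240, -480, 300).
Each component of DF is 30/13 times the corresponding component of DE, so DF = 30/13·DE and the points are collinear.

Yes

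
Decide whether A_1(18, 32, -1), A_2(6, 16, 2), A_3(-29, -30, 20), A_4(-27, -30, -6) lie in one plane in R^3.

With A_1 as base: A_1A_2 = (-12, -16, 3), A_1A_3 = (-47, -62, 21), A_1A_4 = (-45, -62, -5).
A_1A_3 × A_1A_4 = (1612, -1180, 124).
A_1A_2 · (A_1A_3 × A_1A_4) = -92.
Since -92 ≠ 0, the four points are not coplanar.

No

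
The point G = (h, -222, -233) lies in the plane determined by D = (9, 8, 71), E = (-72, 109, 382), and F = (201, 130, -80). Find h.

The plane through D, E, F has equation −53193x + 47481y − 29274z = -2177343.
Substituting G: (-53193)h + (-3719940) = -2177343, so h = -29.

-29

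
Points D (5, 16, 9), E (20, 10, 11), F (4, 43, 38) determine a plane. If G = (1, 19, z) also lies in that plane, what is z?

A normal to the plane is n = DE × DF = (-228, -437, 399).
G lies in the plane iff n · DG = 0.
This gives (399)z + (-3990) = 0, so z = 10.

10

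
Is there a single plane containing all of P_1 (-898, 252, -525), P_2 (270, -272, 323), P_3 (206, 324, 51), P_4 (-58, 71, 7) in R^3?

With P_1 as base: P_1P_2 = (1168, -524, 848), P_1P_3 = (1104, 72, 576), P_1P_4 = (840, -181, 532).
P_1P_3 × P_1P_4 = (142560, -103488, -260304).
P_1P_2 · (P_1P_3 × P_1P_4) = 0.
The scalar triple product vanishes, so the four points are coplanar.

Yes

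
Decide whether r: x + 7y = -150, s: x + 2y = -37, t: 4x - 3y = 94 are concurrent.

Intersecting r and s: solving the 2×2 system gives (x, y) = (41/5, -113/5).
Substitute into t: (4)(41/5) + (-3)(-113/5) = 503/5.
But t requires 94 ≠ 503/5, so the three lines have no common point.

No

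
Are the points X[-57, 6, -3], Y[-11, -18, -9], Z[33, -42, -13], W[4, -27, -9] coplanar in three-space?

A normal to the plane through X, Y, Z is n = XY × XZ = (-48, -80, -48).
The plane has equation n·P = 2400. For W: n·W = 2400.
Equal, so W lies in the plane and all four are coplanar.

Yes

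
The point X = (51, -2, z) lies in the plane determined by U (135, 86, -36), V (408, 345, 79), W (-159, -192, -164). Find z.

-34

A normal to the plane is n = UV × UW = (-1182, 1134, 252).
X lies in the plane iff n · UX = 0.
This gives (252)z + (8568) = 0, so z = -34.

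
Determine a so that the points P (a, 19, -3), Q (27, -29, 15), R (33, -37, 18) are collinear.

Collinearity requires PQ × PR = 0; each component is linear in a.
The y-component gives (3)a + (27) = 0, so a = -9.
The remaining components then also vanish.

-9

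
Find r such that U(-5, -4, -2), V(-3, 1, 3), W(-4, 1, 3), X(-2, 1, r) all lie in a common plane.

Normal to plane UVW: n = (0, -5, 5); plane equation n·P = 10.
Requiring n·X = 10: (5)r + (-5) = 10.
So r = 3.

3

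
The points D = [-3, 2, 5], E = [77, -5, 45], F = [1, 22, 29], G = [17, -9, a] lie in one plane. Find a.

5

Normal to plane DEF: n = (-968, -1760, 1628); plane equation n·P = 7524.
Requiring n·G = 7524: (1628)a + (-616) = 7524.
So a = 5.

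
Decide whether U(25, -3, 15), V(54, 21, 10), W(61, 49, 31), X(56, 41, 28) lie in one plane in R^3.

A normal to the plane through U, V, W is n = UV × UW = (644, -644, 644).
The plane has equation n·P = 27692. For X: n·X = 27692.
Equal, so X lies in the plane and all four are coplanar.

Yes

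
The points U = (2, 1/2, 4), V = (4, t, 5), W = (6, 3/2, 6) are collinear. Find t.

Direction UW = (4, 1, 2). From the x-coordinate of V, the parameter along the line is τ = (4 − 2)/4 = 1/2.
Then t = 1/2 + 1/2·(1) = 1.

1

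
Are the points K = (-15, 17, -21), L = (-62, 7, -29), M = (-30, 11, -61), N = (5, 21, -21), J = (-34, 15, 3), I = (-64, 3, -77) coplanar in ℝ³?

The plane through K, L, M has normal n = KL × KM = (352, -1760, 132) and equation n·P = -37972.
Checking the remaining points: n·N = -37972, n·J = -37972, n·I = -37972.
All equal -37972, so all 6 points lie in one plane.

Yes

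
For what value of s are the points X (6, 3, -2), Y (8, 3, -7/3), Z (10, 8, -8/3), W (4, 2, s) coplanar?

-5/3

The points are coplanar iff XY · (XZ × XW) = 0.
Expanding, this is linear in s: (10)s + (50/3) = 0.
So s = -5/3.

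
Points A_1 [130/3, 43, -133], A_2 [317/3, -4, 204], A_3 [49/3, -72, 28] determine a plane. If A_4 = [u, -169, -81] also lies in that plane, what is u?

-218/3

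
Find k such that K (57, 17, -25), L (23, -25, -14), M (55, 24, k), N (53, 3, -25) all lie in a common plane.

The points are coplanar iff KL · (KM × KN) = 0.
Expanding, this is linear in k: (-308)k + (-7084) = 0.
So k = -23.

-23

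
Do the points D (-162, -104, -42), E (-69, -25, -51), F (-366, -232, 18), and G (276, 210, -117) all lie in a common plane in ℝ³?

A normal to the plane through D, E, F is n = DE × DF = (3588, -3744, 4212).
The plane has equation n·P = -368784. For G: n·G = -288756.
-288756 ≠ -368784, so G is off the plane.

No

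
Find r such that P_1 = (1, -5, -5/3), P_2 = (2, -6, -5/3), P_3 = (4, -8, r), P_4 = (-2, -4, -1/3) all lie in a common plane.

The points are coplanar iff P_1P_2 · (P_1P_3 × P_1P_4) = 0.
Expanding, this is linear in r: (2)r + (10/3) = 0.
So r = -5/3.

-5/3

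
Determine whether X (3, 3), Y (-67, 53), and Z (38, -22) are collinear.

XY = (-70, 50), XZ = (35, -25).
Twice the signed area of △XYZ is (-70)(-25) − (50)(35) = 0.
The triangle is degenerate (zero area), so the points are collinear.

Yes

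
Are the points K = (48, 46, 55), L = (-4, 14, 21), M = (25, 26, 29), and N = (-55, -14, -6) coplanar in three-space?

Yes

With K as base: KL = (-52, -32, -34), KM = (-23, -20, -26), KN = (-103, -60, -61).
KM × KN = (-340, 1275, -680).
KL · (KM × KN) = 0.
The scalar triple product vanishes, so the four points are coplanar.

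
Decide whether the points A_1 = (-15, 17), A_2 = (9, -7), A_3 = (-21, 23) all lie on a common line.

A_1A_2 = (24, -24), A_1A_3 = (-6, 6).
det[A_1A_2; A_1A_3] = (24)(6) − (-24)(-6) = 0.
The determinant is zero, so the points are collinear.

Yes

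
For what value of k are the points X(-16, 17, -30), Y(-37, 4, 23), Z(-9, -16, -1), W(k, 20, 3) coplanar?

Coplanarity ⇔ det[XY; XZ; XW] = 0.
Expanding, this is linear in k: (1372)k + (50764) = 0.
So k = -37.

-37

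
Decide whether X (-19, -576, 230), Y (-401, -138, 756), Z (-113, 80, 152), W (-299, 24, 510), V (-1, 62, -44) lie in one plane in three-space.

Yes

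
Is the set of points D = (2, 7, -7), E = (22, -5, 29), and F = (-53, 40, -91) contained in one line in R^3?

No

DE = (20, -12, 36), DF = (-55, 33, -84).
DE × DF = (-180, -300, 0).
The cross product is nonzero, so the points do not lie on one line.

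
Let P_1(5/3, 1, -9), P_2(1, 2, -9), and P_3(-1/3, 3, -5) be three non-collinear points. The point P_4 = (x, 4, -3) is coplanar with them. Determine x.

-4/3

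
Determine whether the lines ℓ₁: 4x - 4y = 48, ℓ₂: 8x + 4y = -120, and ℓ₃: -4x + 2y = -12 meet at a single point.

Intersecting ℓ₁ and ℓ₂: solving the 2×2 system gives (x, y) = (-6, -18).
Substitute into ℓ₃: (-4)(-6) + (2)(-18) = -12.
This equals -12, so (-6, -18) lies on all three lines and they are concurrent.

Yes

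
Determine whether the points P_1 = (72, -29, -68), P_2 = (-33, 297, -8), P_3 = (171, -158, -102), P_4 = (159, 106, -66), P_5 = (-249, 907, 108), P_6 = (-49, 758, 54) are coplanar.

The plane through P_1, P_2, P_3 has normal n = P_1P_2 × P_1P_3 = (-3344, 2370, -18729) and equation n·P = 964074.
Checking the remaining points: n·P_4 = 955638, n·P_5 = 959514, n·P_6 = 948950.
Since n·P_4 = 955638 ≠ 964074, P_4 is off the plane and the points are not all coplanar.

No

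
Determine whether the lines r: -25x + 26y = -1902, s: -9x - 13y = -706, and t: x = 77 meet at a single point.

No

Intersecting r and s: solving the 2×2 system gives (x, y) = (3314/43, 532/559).
Substitute into t: (1)(3314/43) + (0)(532/559) = 3314/43.
But t requires 77 ≠ 3314/43, so the three lines have no common point.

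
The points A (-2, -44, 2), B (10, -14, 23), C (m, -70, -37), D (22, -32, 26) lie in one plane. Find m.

-38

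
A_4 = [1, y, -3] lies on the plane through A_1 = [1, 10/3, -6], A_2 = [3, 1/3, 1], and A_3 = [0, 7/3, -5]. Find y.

The plane through A_1, A_2, A_3 has equation 4x − 9y − 5z = 4.
Substituting A_4: (-9)y + (19) = 4, so y = 5/3.

5/3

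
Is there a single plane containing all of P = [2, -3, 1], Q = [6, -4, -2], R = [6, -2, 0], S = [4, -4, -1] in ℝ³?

Yes

With P as base: PQ = (4, -1, -3), PR = (4, 1, -1), PS = (2, -1, -2).
PR × PS = (-3, 6, -6).
PQ · (PR × PS) = 0.
The scalar triple product vanishes, so the four points are coplanar.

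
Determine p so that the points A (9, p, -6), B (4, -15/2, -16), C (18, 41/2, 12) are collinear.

Collinearity requires AB × AC = 0; each component is linear in p.
The x-component gives (-28)p + (70) = 0, so p = 5/2.
The remaining components then also vanish.

5/2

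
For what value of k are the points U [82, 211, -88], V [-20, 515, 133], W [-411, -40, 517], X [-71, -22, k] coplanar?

58

Normal to plane UVW: n = (239391, -47243, 175474); plane equation n·P = -5779923.
Requiring n·X = -5779923: (175474)k + (-15957415) = -5779923.
So k = 58.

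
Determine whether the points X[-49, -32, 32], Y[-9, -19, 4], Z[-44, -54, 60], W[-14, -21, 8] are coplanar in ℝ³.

Yes

With X as base: XY = (40, 13, -28), XZ = (5, -22, 28), XW = (35, 11, -24).
XZ × XW = (220, 1100, 825).
XY · (XZ × XW) = 0.
The scalar triple product vanishes, so the four points are coplanar.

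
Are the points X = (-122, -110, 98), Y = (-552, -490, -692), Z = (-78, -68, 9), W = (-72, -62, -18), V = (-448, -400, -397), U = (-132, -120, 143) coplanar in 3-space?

The plane through X, Y, Z has normal n = XY × XZ = (67000, -73030, -1340) and equation n·P = -272020.
Checking the remaining points: n·W = -272020, n·V = -272020, n·U = -272020.
All equal -272020, so all 6 points lie in one plane.

Yes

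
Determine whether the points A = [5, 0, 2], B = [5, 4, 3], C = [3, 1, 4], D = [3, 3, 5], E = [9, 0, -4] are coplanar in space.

No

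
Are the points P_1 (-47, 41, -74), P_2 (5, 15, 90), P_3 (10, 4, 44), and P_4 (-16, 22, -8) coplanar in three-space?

No

A normal to the plane through P_1, P_2, P_3 is n = P_1P_2 × P_1P_3 = (3000, 3212, -442).
The plane has equation n·P = 23400. For P_4: n·P_4 = 26200.
26200 ≠ 23400, so P_4 is off the plane.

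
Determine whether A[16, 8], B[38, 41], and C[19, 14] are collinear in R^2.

AB = (22, 33), AC = (3, 6).
Twice the signed area of △ABC is (22)(6) − (33)(3) = 33.
The area is nonzero, so the three points are not collinear.

No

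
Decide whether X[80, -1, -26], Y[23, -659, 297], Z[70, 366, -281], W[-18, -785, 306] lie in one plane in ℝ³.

No

A normal to the plane through X, Y, Z is n = XY × XZ = (49249, -17765, -27499).
The plane has equation n·P = 4672659. For W: n·W = 4644349.
4644349 ≠ 4672659, so W is off the plane.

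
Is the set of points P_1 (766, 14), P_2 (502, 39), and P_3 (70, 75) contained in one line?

P_1P_2 = (-264, 25), P_1P_3 = (-696, 61).
If collinear, P_1P_3 would be a scalar multiple of P_1P_2. But (-264)·(61) ≠ (25)·(-696) (difference 1296), so they are not parallel; the points are not collinear.

No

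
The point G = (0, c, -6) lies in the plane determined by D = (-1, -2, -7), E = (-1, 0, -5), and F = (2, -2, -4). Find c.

-2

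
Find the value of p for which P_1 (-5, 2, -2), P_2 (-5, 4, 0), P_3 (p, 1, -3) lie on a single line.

-5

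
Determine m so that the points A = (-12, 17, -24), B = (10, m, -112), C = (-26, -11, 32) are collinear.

61

Collinearity requires AB × AC = 0; each component is linear in m.
The x-component gives (56)m + (-3416) = 0, so m = 61.
The remaining components then also vanish.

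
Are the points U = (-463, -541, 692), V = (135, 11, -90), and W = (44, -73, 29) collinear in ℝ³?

UV = (598, 552, -782), UW = (507, 468, -663).
Each component of UW is 39/46 times the corresponding component of UV, so UW = 39/46·UV and the points are collinear.

Yes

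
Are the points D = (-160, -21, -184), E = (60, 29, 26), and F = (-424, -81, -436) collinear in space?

Yes

DE = (220, 50, 210), DF = (-264, -60, -252).
DE × DF = (0, 0, 0).
The cross product vanishes, so the three points are collinear.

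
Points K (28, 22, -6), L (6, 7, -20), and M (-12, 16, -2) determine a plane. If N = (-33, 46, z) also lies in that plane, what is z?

Coplanarity requires KL · (KM × KN) = 0.
KL = (-22, -15, -14), KM = (-40, -6, 4); the triple product is linear in z with coefficient -468 and constant term 21528.
Setting it to zero: z = 46.

46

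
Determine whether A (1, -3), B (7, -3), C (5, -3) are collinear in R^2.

AB = (6, 0), AC = (4, 0).
Checking proportionality: AC = 2/3·AB, so the vectors are parallel and the points are collinear.

Yes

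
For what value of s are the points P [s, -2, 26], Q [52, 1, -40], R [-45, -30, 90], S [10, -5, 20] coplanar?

Coplanarity ⇔ det[PQ; PR; PS] = 0.
Expanding, this is linear in s: (1080)s + (-7560) = 0.
So s = 7.

7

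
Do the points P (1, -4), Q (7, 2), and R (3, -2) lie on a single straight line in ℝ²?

Yes

PQ = (6, 6), PR = (2, 2).
Checking proportionality: PR = 1/3·PQ, so the vectors are parallel and the points are collinear.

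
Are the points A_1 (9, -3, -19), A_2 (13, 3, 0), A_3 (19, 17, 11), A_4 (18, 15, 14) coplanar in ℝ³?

No

With A_1 as base: A_1A_2 = (4, 6, 19), A_1A_3 = (10, 20, 30), A_1A_4 = (9, 18, 33).
A_1A_3 × A_1A_4 = (120, -60, 0).
A_1A_2 · (A_1A_3 × A_1A_4) = 120.
Since 120 ≠ 0, the four points are not coplanar.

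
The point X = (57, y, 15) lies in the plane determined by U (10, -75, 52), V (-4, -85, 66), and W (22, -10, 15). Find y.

-64

Coplanarity requires UV · (UW × UX) = 0.
UV = (-14, -10, 14), UW = (12, 65, -37); the triple product is linear in y with coefficient -350 and constant term -22400.
Setting it to zero: y = -64.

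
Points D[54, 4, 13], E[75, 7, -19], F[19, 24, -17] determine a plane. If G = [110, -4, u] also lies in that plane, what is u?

-19

The plane through D, E, F has equation 550x + 1750y + 525z = 43525.
Substituting G: (525)u + (53500) = 43525, so u = -19.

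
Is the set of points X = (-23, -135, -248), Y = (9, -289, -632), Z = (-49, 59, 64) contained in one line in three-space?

XY = (32, -154, -384), XZ = (-26, 194, 312).
XY × XZ = (26448, 0, 2204).
The cross product is nonzero, so the points do not lie on one line.

No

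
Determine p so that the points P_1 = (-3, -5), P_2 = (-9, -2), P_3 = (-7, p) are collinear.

The three points are collinear iff det[P_1P_2; P_1P_3] = 0.
This determinant is linear in p: (-6)p + (-18) = 0, so p = -3.

-3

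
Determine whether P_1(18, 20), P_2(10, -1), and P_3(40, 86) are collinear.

No

P_1P_2 = (-8, -21), P_1P_3 = (22, 66).
Twice the signed area of △P_1P_2P_3 is (-8)(66) − (-21)(22) = -66.
The area is nonzero, so the three points are not collinear.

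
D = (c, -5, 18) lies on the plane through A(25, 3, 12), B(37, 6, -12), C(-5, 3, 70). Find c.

23

A normal to the plane is n = AB × AC = (174, 24, 90).
D lies in the plane iff n · AD = 0.
This gives (174)c + (-4002) = 0, so c = 23.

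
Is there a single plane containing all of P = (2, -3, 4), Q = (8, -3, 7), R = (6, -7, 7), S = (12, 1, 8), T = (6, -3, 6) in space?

Yes

The plane through P, Q, R has normal n = PQ × PR = (12, -6, -24) and equation n·X = -54.
Checking the remaining points: n·S = -54, n·T = -54.
All equal -54, so all 5 points lie in one plane.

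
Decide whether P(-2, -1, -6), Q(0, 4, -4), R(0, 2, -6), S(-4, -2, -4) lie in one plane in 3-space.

The four points are coplanar iff the 3×3 determinant with rows PQ, PR, PS is zero.
Rows: (2, 5, 2), (2, 3, 0), (-2, -1, 2).
Expanding along the first row: (2)(6) − (5)(4) + (2)(4) = 0.
Zero determinant ⇒ coplanar.

Yes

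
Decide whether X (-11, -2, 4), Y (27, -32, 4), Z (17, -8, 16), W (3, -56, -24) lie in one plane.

No

The four points are coplanar iff the 3×3 determinant with rows XY, XZ, XW is zero.
Rows: (38, -30, 0), (28, -6, 12), (14, -54, -28).
Expanding along the first row: (38)(816) − (-30)(-952) + (0)(-1428) = 2448.
Nonzero ⇒ not coplanar.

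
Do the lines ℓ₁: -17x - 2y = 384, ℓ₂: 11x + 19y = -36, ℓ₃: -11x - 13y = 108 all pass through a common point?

Intersecting ℓ₁ and ℓ₂: solving the 2×2 system gives (x, y) = (-24, 12).
Substitute into ℓ₃: (-11)(-24) + (-13)(12) = 108.
This equals 108, so (-24, 12) lies on all three lines and they are concurrent.

Yes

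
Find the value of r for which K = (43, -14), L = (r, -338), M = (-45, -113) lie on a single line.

-245

The three points are collinear iff det[KL; KM] = 0.
This determinant is linear in r: (-99)r + (-24255) = 0, so r = -245.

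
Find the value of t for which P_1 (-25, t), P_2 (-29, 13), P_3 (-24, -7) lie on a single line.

Collinearity: (P_1 − P_2) must be parallel to (P_3 − P_2) = (5, -20).
Cross-multiplying the components: (t − 13)·(5) = (4)·(-20).
Solving gives t = -3.

-3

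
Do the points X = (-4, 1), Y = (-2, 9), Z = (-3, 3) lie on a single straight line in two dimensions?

No

XY = (2, 8), XZ = (1, 2).
If collinear, XZ would be a scalar multiple of XY. But (2)·(2) ≠ (8)·(1) (difference -4), so they are not parallel; the points are not collinear.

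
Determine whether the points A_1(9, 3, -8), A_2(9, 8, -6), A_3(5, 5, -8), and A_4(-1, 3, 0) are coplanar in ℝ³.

No

A normal to the plane through A_1, A_2, A_3 is n = A_1A_2 × A_1A_3 = (-4, -8, 20).
The plane has equation n·P = -220. For A_4: n·A_4 = -20.
-20 ≠ -220, so A_4 is off the plane.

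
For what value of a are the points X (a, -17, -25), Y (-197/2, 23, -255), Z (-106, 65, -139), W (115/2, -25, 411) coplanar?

-57/2

Coplanarity ⇔ det[XY; XZ; XW] = 0.
Expanding, this is linear in a: (-33540)a + (-955890) = 0.
So a = -57/2.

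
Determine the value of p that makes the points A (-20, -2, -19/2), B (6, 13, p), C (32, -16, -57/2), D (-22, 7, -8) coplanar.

-17

Normal to plane ACD: n = (150, -40, 440); plane equation n·P = -7100.
Requiring n·B = -7100: (440)p + (380) = -7100.
So p = -17.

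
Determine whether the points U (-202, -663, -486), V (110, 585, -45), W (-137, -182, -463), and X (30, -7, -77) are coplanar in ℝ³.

No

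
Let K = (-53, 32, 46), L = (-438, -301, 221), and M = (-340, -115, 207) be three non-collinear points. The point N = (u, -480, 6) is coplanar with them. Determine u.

-213

The plane through K, L, M has equation −27888x + 11760y − 38976z = 61488.
Substituting N: (-27888)u + (-5878656) = 61488, so u = -213.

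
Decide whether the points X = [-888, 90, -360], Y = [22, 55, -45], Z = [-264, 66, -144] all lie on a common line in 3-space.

XY = (910, -35, 315), XZ = (624, -24, 216).
Each component of XZ is 24/35 times the corresponding component of XY, so XZ = 24/35·XY and the points are collinear.

Yes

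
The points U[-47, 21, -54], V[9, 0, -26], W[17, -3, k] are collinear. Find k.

-22

Collinearity requires UV × UW = 0; each component is linear in k.
The x-component gives (-21)k + (-462) = 0, so k = -22.
The remaining components then also vanish.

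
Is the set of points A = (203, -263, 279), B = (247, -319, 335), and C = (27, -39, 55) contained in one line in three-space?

Yes

AB = (44, -56, 56), AC = (-176, 224, -224).
AB × AC = (0, 0, 0).
The cross product vanishes, so the three points are collinear.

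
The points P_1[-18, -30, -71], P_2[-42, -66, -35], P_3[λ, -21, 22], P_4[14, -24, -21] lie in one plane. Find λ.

39

Normal to plane P_1P_2P_4: n = (-2016, 2352, 1008); plane equation n·P = -105840.
Requiring n·P_3 = -105840: (-2016)λ + (-27216) = -105840.
So λ = 39.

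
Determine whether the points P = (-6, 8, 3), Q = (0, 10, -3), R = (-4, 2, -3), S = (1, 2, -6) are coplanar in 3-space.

No

A normal to the plane through P, Q, R is n = PQ × PR = (-48, 24, -40).
The plane has equation n·X = 360. For S: n·S = 240.
240 ≠ 360, so S is off the plane.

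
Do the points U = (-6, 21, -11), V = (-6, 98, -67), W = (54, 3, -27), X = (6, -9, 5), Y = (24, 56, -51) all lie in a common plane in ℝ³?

The plane through U, V, W has normal n = UV × UW = (-2240, -3360, -4620) and equation n·P = -6300.
Checking the remaining points: n·X = -6300, n·Y = -6300.
All equal -6300, so all 5 points lie in one plane.

Yes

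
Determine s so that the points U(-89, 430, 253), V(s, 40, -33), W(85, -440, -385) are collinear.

-11

Collinearity requires UV × UW = 0; each component is linear in s.
The y-component gives (638)s + (7018) = 0, so s = -11.
The remaining components then also vanish.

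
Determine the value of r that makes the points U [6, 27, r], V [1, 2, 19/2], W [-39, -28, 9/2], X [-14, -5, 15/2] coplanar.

19/2

The points are coplanar iff UV · (UW × UX) = 0.
Expanding, this is linear in r: (170)r + (-1615) = 0.
So r = 19/2.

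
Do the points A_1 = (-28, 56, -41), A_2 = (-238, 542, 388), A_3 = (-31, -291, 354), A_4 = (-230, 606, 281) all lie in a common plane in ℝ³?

Yes

A normal to the plane through A_1, A_2, A_3 is n = A_1A_2 × A_1A_3 = (340833, 81663, 74328).
The plane has equation n·P = -8017644. For A_4: n·A_4 = -8017644.
Equal, so A_4 lies in the plane and all four are coplanar.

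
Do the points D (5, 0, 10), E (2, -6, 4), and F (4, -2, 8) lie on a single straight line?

DE = (-3, -6, -6), DF = (-1, -2, -2).
DE × DF = (0, 0, 0).
The cross product vanishes, so the three points are collinear.

Yes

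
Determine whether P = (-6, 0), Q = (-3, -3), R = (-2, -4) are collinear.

Yes

PQ = (3, -3), PR = (4, -4).
Checking proportionality: PR = 4/3·PQ, so the vectors are parallel and the points are collinear.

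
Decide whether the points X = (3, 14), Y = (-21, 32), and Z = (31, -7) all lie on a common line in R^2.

XY = (-24, 18), XZ = (28, -21).
det[XY; XZ] = (-24)(-21) − (18)(28) = 0.
The determinant is zero, so the points are collinear.

Yes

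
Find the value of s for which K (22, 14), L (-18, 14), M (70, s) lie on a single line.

Collinearity: (M − K) must be parallel to (L − K) = (-40, 0).
Cross-multiplying the components: (s − 14)·(-40) = (48)·(0).
Solving gives s = 14.

14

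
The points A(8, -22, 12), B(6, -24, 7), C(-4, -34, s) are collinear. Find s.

-18

Direction AB = (-2, -2, -5). From the x-coordinate of C, the parameter along the line is τ = (-4 − 8)/(-2) = 6.
Then s = 12 + 6·(-5) = -18.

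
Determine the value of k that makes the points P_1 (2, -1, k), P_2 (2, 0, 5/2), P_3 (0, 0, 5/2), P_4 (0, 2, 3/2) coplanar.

3

The points are coplanar iff P_1P_2 · (P_1P_3 × P_1P_4) = 0.
Expanding, this is linear in k: (4)k + (-12) = 0.
So k = 3.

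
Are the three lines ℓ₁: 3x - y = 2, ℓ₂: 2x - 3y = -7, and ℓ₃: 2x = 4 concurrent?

The three lines meet at one point iff the augmented coefficient matrix [aᵢ bᵢ cᵢ] has rank < 3, i.e. its determinant vanishes.
Here the determinant is -2.
Nonzero, so no common point exists.

No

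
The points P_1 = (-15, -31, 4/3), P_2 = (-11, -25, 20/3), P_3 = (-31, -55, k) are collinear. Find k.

Collinearity requires P_1P_2 × P_1P_3 = 0; each component is linear in k.
The x-component gives (6)k + (120) = 0, so k = -20.
The remaining components then also vanish.

-20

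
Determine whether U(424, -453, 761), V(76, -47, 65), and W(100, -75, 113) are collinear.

Yes

UV = (-348, 406, -696), UW = (-324, 378, -648).
UV × UW = (0, 0, 0).
The cross product vanishes, so the three points are collinear.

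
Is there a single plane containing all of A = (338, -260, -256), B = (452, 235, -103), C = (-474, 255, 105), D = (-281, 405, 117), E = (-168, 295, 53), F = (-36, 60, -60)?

Yes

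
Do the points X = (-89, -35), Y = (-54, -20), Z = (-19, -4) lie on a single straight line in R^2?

XY = (35, 15), XZ = (70, 31).
If collinear, XZ would be a scalar multiple of XY. But (35)·(31) ≠ (15)·(70) (difference 35), so they are not parallel; the points are not collinear.

No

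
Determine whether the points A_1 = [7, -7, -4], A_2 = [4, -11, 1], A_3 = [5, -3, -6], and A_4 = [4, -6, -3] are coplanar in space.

Yes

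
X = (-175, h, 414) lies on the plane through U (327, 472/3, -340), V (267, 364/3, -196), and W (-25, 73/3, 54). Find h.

-197/3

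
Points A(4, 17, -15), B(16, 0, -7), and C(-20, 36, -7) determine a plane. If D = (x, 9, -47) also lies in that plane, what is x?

The plane through A, B, C has equation −288x − 288y − 180z = -3348.
Substituting D: (-288)x + (5868) = -3348, so x = 32.

32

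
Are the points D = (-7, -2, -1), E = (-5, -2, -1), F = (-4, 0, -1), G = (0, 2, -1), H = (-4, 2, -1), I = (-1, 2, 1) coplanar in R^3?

No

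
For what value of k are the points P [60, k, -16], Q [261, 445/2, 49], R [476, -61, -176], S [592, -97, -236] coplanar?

-37

Coplanarity ⇔ det[PQ; PR; PS] = 0.
Expanding, this is linear in k: (13200)k + (488400) = 0.
So k = -37.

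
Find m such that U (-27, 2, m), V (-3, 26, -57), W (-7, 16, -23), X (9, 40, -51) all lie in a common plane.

Coplanarity ⇔ det[UV; UW; UX] = 0.
Expanding, this is linear in m: (-64)m + (-6144) = 0.
So m = -96.

-96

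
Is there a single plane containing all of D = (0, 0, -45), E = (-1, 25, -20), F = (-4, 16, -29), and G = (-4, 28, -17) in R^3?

Yes

With D as base: DE = (-1, 25, 25), DF = (-4, 16, 16), DG = (-4, 28, 28).
DF × DG = (0, 48, -48).
DE · (DF × DG) = 0.
The scalar triple product vanishes, so the four points are coplanar.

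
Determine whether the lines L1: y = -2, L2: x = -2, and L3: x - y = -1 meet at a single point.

No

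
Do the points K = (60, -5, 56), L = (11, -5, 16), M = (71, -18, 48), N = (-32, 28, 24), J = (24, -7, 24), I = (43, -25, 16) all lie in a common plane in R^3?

The plane through K, L, M has normal n = KL × KM = (-520, -832, 637) and equation n·P = 8632.
Checking the remaining points: n·N = 8632, n·J = 8632, n·I = 8632.
All equal 8632, so all 6 points lie in one plane.

Yes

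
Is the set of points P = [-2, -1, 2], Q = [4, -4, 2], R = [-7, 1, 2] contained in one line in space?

No

PQ = (6, -3, 0), PR = (-5, 2, 0).
Comparing components 1 and 2: (6)(2) − (-3)(-5) = -3 ≠ 0, so PQ and PR are not parallel and the points are not collinear.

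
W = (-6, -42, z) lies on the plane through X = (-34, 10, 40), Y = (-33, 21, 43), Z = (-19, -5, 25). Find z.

4

Coplanarity requires XY · (XZ × XW) = 0.
XY = (1, 11, 3), XZ = (15, -15, -15); the triple product is linear in z with coefficient -180 and constant term 720.
Setting it to zero: z = 4.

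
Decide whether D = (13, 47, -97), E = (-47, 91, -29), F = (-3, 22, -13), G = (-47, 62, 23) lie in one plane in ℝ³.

Yes

A normal to the plane through D, E, F is n = DE × DF = (5396, 3952, 2204).
The plane has equation n·P = 42104. For G: n·G = 42104.
Equal, so G lies in the plane and all four are coplanar.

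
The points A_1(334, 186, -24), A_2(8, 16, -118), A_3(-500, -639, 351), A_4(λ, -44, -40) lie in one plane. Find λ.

-7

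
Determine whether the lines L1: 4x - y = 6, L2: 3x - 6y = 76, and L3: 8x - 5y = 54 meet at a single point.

Intersecting L1 and L2: solving the 2×2 system gives (x, y) = (-40/21, -286/21).
Substitute into L3: (8)(-40/21) + (-5)(-286/21) = 370/7.
But L3 requires 54 ≠ 370/7, so the three lines have no common point.

No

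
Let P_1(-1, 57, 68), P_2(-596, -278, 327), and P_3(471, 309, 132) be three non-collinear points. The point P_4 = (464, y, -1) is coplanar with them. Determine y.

312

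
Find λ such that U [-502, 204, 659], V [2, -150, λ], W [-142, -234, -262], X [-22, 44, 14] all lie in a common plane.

-274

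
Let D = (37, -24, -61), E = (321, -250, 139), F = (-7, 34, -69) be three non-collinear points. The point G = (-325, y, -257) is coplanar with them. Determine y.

323

The plane through D, E, F has equation −9792x − 6528y + 6528z = -603840.
Substituting G: (-6528)y + (1504704) = -603840, so y = 323.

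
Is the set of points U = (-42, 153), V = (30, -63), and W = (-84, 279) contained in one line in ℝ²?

UV = (72, -216), UW = (-42, 126).
det[UV; UW] = (72)(126) − (-216)(-42) = 0.
The determinant is zero, so the points are collinear.

Yes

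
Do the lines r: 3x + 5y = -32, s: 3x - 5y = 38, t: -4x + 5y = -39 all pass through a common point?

The three lines meet at one point iff the augmented coefficient matrix [aᵢ bᵢ cᵢ] has rank < 3, i.e. its determinant vanishes.
Here the determinant is 0.
It vanishes, so the lines are concurrent at (1, -7).

Yes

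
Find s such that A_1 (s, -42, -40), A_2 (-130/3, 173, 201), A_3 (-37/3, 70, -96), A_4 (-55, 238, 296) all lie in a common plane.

-11

The points are coplanar iff A_1A_2 · (A_1A_3 × A_1A_4) = 0.
Expanding, this is linear in s: (-9520)s + (-104720) = 0.
So s = -11.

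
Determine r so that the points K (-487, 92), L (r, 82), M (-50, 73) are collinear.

The three points are collinear iff det[KL; KM] = 0.
This determinant is linear in r: (-19)r + (-4883) = 0, so r = -257.

-257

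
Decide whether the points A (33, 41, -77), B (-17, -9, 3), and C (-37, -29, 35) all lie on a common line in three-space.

Yes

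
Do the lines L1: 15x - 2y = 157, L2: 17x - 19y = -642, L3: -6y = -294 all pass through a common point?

Yes

Intersecting L1 and L2: solving the 2×2 system gives (x, y) = (17, 49).
Substitute into L3: (0)(17) + (-6)(49) = -294.
This equals -294, so (17, 49) lies on all three lines and they are concurrent.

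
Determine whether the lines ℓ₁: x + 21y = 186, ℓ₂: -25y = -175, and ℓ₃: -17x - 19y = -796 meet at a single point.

Intersecting ℓ₁ and ℓ₂: solving the 2×2 system gives (x, y) = (39, 7).
Substitute into ℓ₃: (-17)(39) + (-19)(7) = -796.
This equals -796, so (39, 7) lies on all three lines and they are concurrent.

Yes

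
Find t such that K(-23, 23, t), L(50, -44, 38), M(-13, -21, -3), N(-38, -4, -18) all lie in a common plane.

The points are coplanar iff KL · (KM × KN) = 0.
Expanding, this is linear in t: (496)t + (1488) = 0.
So t = -3.

-3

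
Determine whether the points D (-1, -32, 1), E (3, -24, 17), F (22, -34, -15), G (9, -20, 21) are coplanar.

No

With D as base: DE = (4, 8, 16), DF = (23, -2, -16), DG = (10, 12, 20).
DF × DG = (152, -620, 296).
DE · (DF × DG) = 384.
Since 384 ≠ 0, the four points are not coplanar.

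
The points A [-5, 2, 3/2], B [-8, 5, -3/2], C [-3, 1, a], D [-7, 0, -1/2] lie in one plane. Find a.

Normal to plane ABD: n = (-12, 0, 12); plane equation n·P = 78.
Requiring n·C = 78: (12)a + (36) = 78.
So a = 7/2.

7/2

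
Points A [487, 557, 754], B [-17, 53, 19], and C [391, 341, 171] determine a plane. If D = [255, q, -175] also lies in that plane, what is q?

The plane through A, B, C has equation 135072x − 223272y + 60480z = -12980520.
Substituting D: (-223272)q + (23859360) = -12980520, so q = 165.

165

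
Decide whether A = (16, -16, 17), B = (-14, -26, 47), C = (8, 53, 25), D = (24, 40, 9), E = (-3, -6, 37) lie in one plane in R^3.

No

The plane through A, B, C has normal n = AB × AC = (-2150, 0, -2150) and equation n·P = -70950.
Checking the remaining points: n·D = -70950, n·E = -73100.
Since n·E = -73100 ≠ -70950, E is off the plane and the points are not all coplanar.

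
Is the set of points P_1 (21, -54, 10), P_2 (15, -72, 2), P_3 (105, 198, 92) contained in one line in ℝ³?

No

P_1P_2 = (-6, -18, -8), P_1P_3 = (84, 252, 82).
Comparing components 2 and 3: (-18)(82) − (-8)(252) = 540 ≠ 0, so P_1P_2 and P_1P_3 are not parallel and the points are not collinear.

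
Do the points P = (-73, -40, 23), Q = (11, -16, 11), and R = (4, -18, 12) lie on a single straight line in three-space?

Yes

PQ = (84, 24, -12), PR = (77, 22, -11).
Each component of PR is 11/12 times the corresponding component of PQ, so PR = 11/12·PQ and the points are collinear.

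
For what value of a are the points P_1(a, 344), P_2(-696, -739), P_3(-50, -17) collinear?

273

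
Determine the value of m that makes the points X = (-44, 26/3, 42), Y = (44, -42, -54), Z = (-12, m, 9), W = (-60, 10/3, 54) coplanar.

-14/3

Normal to plane XYW: n = (-1120, 480, -1280); plane equation n·P = -320.
Requiring n·Z = -320: (480)m + (1920) = -320.
So m = -14/3.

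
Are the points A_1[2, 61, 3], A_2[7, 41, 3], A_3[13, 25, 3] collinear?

A_1A_2 = (5, -20, 0), A_1A_3 = (11, -36, 0).
Comparing components 1 and 2: (5)(-36) − (-20)(11) = 40 ≠ 0, so A_1A_2 and A_1A_3 are not parallel and the points are not collinear.

No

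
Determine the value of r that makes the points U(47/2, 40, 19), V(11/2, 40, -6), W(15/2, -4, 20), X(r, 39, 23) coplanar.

The points are coplanar iff UV · (UW × UX) = 0.
Expanding, this is linear in r: (-1100)r + (28600) = 0.
So r = 26.

26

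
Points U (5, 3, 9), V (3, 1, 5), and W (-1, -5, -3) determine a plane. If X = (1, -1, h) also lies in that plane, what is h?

1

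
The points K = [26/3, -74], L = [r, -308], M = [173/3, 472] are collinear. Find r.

-37/3

Collinearity: (L − K) must be parallel to (M − K) = (49, 546).
Cross-multiplying the components: (r − 26/3)·(546) = (-234)·(49).
Solving gives r = -37/3.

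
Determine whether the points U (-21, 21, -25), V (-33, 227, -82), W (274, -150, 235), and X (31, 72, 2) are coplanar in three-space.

No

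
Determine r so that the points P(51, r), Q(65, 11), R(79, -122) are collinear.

144

The three points are collinear iff det[PQ; PR] = 0.
This determinant is linear in r: (14)r + (-2016) = 0, so r = 144.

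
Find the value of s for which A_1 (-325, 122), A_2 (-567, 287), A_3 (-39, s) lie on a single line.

-73

The three points are collinear iff det[A_1A_2; A_1A_3] = 0.
This determinant is linear in s: (-242)s + (-17666) = 0, so s = -73.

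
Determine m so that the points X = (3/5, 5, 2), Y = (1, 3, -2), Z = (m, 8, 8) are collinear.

Collinearity requires XY × XZ = 0; each component is linear in m.
The y-component gives (-4)m + (0) = 0, so m = 0.
The remaining components then also vanish.

0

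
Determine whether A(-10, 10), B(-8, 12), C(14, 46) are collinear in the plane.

AB = (2, 2), AC = (24, 36).
If collinear, AC would be a scalar multiple of AB. But (2)·(36) ≠ (2)·(24) (difference 24), so they are not parallel; the points are not collinear.

No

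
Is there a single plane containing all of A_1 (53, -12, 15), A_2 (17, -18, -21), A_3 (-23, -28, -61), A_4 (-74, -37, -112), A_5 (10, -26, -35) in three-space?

No

The plane through A_1, A_2, A_3 has normal n = A_1A_2 × A_1A_3 = (-120, 0, 120) and equation n·P = -4560.
Checking the remaining points: n·A_4 = -4560, n·A_5 = -5400.
Since n·A_5 = -5400 ≠ -4560, A_5 is off the plane and the points are not all coplanar.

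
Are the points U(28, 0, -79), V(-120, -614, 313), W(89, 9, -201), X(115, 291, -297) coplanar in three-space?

No

The four points are coplanar iff the 3×3 determinant with rows UV, UW, UX is zero.
Rows: (-148, -614, 392), (61, 9, -122), (87, 291, -218).
Expanding along the first row: (-148)(33540) − (-614)(-2684) + (392)(16968) = 39560.
Nonzero ⇒ not coplanar.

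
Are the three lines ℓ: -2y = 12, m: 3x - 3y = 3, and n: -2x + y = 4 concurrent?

The three lines meet at one point iff the augmented coefficient matrix [aᵢ bᵢ cᵢ] has rank < 3, i.e. its determinant vanishes.
Here the determinant is 0.
It vanishes, so the lines are concurrent at (-5, -6).

Yes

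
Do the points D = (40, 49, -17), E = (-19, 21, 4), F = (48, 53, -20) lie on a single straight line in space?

DE = (-59, -28, 21), DF = (8, 4, -3).
Comparing components 3 and 1: (21)(8) − (-59)(-3) = -9 ≠ 0, so DE and DF are not parallel and the points are not collinear.

No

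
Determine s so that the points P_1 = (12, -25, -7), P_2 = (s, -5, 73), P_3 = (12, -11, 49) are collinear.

Direction P_1P_3 = (0, 14, 56). From the y-coordinate of P_2, the parameter along the line is τ = (-5 − (-25))/14 = 10/7.
Then s = 12 + 10/7·(0) = 12.

12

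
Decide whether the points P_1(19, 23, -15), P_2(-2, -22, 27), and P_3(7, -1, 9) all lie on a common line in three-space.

No

P_1P_2 = (-21, -45, 42), P_1P_3 = (-12, -24, 24).
P_1P_2 × P_1P_3 = (-72, 0, -36).
The cross product is nonzero, so the points do not lie on one line.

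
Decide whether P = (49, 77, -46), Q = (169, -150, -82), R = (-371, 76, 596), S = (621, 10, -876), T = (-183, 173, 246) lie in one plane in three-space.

Yes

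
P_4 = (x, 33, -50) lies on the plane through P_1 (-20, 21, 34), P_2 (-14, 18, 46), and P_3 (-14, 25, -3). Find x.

-20

The plane through P_1, P_2, P_3 has equation 63x + 294y + 42z = 6342.
Substituting P_4: (63)x + (7602) = 6342, so x = -20.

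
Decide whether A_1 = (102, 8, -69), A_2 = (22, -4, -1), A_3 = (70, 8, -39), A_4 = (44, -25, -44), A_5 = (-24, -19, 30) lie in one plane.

No

The plane through A_1, A_2, A_3 has normal n = A_1A_2 × A_1A_3 = (-360, 224, -384) and equation n·P = -8432.
Checking the remaining points: n·A_4 = -4544, n·A_5 = -7136.
Since n·A_4 = -4544 ≠ -8432, A_4 is off the plane and the points are not all coplanar.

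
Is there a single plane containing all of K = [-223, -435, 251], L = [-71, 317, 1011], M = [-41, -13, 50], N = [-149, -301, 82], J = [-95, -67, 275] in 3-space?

Yes

The plane through K, L, M has normal n = KL × KM = (-471872, 168872, -72720) and equation n·P = 13515416.
Checking the remaining points: n·N = 13515416, n·J = 13515416.
All equal 13515416, so all 5 points lie in one plane.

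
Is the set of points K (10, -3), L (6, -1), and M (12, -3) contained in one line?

KL = (-4, 2), KM = (2, 0).
If collinear, KM would be a scalar multiple of KL. But (-4)·(0) ≠ (2)·(2) (difference -4), so they are not parallel; the points are not collinear.

No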